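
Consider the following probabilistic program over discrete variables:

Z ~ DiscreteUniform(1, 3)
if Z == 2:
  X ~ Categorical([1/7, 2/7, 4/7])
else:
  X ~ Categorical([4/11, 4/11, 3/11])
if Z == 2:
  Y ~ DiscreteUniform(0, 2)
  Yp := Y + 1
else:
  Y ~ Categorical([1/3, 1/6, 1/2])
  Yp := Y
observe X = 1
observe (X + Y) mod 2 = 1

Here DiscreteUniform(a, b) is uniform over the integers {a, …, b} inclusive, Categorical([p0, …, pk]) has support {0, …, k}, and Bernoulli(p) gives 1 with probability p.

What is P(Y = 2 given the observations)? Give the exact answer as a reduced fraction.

Enumerate traces; 6 have nonzero weight after conditioning:
  (Z=1, X=1, Y=0) weight 4/99
  (Z=1, X=1, Y=2) weight 2/33
  (Z=2, X=1, Y=0) weight 2/63
  (Z=2, X=1, Y=2) weight 2/63
  (Z=3, X=1, Y=0) weight 4/99
  (Z=3, X=1, Y=2) weight 2/33
Group by Y:
  weight(Y=0) = 26/231
  weight(Y=2) = 106/693
Total weight = 26/231 + 106/693 = 184/693
P(Y=0 | obs) = 26/231 / 184/693 = 39/92
P(Y=2 | obs) = 106/693 / 184/693 = 53/92

P(Y = 2 | obs) = 53/92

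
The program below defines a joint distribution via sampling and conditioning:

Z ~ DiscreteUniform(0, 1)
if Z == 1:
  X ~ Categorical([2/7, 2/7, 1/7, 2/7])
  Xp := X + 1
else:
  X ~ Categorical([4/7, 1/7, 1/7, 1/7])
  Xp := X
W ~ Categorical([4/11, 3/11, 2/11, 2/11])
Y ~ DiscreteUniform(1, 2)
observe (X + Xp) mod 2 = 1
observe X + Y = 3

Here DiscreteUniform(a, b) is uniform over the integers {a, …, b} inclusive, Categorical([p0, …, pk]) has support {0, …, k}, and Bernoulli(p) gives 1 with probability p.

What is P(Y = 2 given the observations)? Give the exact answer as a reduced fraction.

Enumerate traces; 8 have nonzero weight after conditioning:
  (Z=1, X=1, W=0, Y=2) weight 2/77
  (Z=1, X=1, W=1, Y=2) weight 3/154
  (Z=1, X=1, W=2, Y=2) weight 1/77
  (Z=1, X=1, W=3, Y=2) weight 1/77
  (Z=1, X=2, W=0, Y=1) weight 1/77
  (Z=1, X=2, W=1, Y=1) weight 3/308
  (Z=1, X=2, W=2, Y=1) weight 1/154
  (Z=1, X=2, W=3, Y=1) weight 1/154
Group by Y:
  weight(Y=1) = 1/28
  weight(Y=2) = 1/14
Total weight = 1/28 + 1/14 = 3/28
P(Y=1 | obs) = 1/28 / 3/28 = 1/3
P(Y=2 | obs) = 1/14 / 3/28 = 2/3

P(Y = 2 | obs) = 2/3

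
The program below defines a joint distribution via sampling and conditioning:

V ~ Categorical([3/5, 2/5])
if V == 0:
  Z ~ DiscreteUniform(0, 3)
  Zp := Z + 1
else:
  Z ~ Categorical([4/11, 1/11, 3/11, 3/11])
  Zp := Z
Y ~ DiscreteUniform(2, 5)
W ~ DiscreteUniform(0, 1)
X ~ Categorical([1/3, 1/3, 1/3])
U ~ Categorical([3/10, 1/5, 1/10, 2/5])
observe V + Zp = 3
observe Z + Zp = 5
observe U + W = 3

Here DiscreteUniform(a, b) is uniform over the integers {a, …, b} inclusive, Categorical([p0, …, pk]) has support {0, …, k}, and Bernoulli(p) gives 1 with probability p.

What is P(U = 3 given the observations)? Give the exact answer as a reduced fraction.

P(U = 3 | obs) = 4/5

Enumerate traces; 24 have nonzero weight after conditioning:
  (V=0, Z=2, Y=2, W=0, X=0, U=3) weight 1/400
  (V=0, Z=2, Y=2, W=0, X=1, U=3) weight 1/400
  (V=0, Z=2, Y=2, W=0, X=2, U=3) weight 1/400
  (V=0, Z=2, Y=2, W=1, X=0, U=2) weight 1/1600
  (V=0, Z=2, Y=2, W=1, X=1, U=2) weight 1/1600
  (V=0, Z=2, Y=2, W=1, X=2, U=2) weight 1/1600
  (V=0, Z=2, Y=3, W=0, X=0, U=3) weight 1/400
  (V=0, Z=2, Y=3, W=0, X=1, U=3) weight 1/400
  … 16 more
Group by U:
  weight(U=2) = 3/400
  weight(U=3) = 3/100
Total weight = 3/400 + 3/100 = 3/80
P(U=2 | obs) = 3/400 / 3/80 = 1/5
P(U=3 | obs) = 3/100 / 3/80 = 4/5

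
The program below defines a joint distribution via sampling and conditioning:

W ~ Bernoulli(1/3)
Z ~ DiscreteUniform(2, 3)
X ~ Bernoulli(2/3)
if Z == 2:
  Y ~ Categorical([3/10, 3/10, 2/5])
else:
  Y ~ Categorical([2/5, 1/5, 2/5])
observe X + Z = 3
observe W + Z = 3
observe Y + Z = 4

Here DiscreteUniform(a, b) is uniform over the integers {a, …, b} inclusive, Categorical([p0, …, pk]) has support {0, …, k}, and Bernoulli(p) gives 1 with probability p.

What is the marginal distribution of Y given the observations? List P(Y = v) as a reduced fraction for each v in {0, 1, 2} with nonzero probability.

P(Y=1) = 1/3, P(Y=2) = 2/3

Enumerate traces; 2 have nonzero weight after conditioning:
  (W=0, Z=3, X=0, Y=1) weight 1/45
  (W=1, Z=2, X=1, Y=2) weight 2/45
Group by Y:
  weight(Y=1) = 1/45
  weight(Y=2) = 2/45
Total weight = 1/45 + 2/45 = 1/15
P(Y=1 | obs) = 1/45 / 1/15 = 1/3
P(Y=2 | obs) = 2/45 / 1/15 = 2/3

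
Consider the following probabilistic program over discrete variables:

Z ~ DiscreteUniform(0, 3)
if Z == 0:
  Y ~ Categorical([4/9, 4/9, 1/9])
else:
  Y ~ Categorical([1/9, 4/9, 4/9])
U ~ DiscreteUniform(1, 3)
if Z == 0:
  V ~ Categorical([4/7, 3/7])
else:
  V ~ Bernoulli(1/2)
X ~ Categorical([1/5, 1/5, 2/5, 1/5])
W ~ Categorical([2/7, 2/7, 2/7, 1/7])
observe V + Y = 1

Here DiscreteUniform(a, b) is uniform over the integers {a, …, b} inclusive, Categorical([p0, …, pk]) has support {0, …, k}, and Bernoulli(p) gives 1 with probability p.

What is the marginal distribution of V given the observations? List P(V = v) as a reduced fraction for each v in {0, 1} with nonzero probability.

P(V=0) = 116/161, P(V=1) = 45/161

Enumerate traces; 384 have nonzero weight after conditioning:
  (Z=0, Y=0, U=1, V=1, X=0, W=0) weight 2/2205
  (Z=0, Y=0, U=1, V=1, X=0, W=1) weight 2/2205
  (Z=0, Y=0, U=1, V=1, X=0, W=2) weight 2/2205
  (Z=0, Y=0, U=1, V=1, X=0, W=3) weight 1/2205
  (Z=0, Y=0, U=1, V=1, X=1, W=0) weight 2/2205
  (Z=0, Y=0, U=1, V=1, X=1, W=1) weight 2/2205
  (Z=0, Y=0, U=1, V=1, X=1, W=2) weight 2/2205
  (Z=0, Y=0, U=1, V=1, X=1, W=3) weight 1/2205
  (Z=0, Y=1, U=1, V=0, X=0, W=0) weight 8/6615
  … 375 more
Group by V:
  weight(V=0) = 29/126
  weight(V=1) = 5/56
Total weight = 29/126 + 5/56 = 23/72
P(V=0 | obs) = 29/126 / 23/72 = 116/161
P(V=1 | obs) = 5/56 / 23/72 = 45/161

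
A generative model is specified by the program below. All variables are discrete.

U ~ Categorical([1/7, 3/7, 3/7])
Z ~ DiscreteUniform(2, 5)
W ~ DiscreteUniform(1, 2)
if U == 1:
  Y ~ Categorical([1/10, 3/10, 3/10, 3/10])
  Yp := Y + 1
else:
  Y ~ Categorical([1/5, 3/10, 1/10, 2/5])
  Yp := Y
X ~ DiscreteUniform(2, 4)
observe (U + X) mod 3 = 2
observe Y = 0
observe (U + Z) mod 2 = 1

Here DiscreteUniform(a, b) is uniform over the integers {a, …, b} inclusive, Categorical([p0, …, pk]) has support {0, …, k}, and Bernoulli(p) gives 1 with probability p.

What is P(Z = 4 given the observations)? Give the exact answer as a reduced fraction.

P(Z = 4 | obs) = 3/22

Enumerate traces; 12 have nonzero weight after conditioning:
  (U=0, Z=3, W=1, Y=0, X=2) weight 1/840
  (U=0, Z=3, W=2, Y=0, X=2) weight 1/840
  (U=0, Z=5, W=1, Y=0, X=2) weight 1/840
  (U=0, Z=5, W=2, Y=0, X=2) weight 1/840
  (U=1, Z=2, W=1, Y=0, X=4) weight 1/560
  (U=1, Z=2, W=2, Y=0, X=4) weight 1/560
  (U=1, Z=4, W=1, Y=0, X=4) weight 1/560
  (U=1, Z=4, W=2, Y=0, X=4) weight 1/560
  … 4 more
Group by Z:
  weight(Z=2) = 1/280
  weight(Z=3) = 1/105
  weight(Z=4) = 1/280
  weight(Z=5) = 1/105
Total weight = 1/280 + 1/105 + 1/280 + 1/105 = 11/420
P(Z=2 | obs) = 1/280 / 11/420 = 3/22
P(Z=3 | obs) = 1/105 / 11/420 = 4/11
P(Z=4 | obs) = 1/280 / 11/420 = 3/22
P(Z=5 | obs) = 1/105 / 11/420 = 4/11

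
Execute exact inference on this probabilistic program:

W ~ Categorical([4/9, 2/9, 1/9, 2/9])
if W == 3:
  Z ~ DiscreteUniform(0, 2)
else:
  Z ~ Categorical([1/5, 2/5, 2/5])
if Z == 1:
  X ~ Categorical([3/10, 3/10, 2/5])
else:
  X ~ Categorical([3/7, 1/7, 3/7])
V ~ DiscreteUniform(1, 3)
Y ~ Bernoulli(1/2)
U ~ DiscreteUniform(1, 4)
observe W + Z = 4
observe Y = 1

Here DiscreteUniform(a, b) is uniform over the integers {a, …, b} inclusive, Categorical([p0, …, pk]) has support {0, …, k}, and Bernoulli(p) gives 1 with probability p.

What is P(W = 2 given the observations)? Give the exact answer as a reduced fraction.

P(W = 2 | obs) = 3/8

Enumerate traces; 72 have nonzero weight after conditioning:
  (W=2, Z=2, X=0, V=1, Y=1, U=1) weight 1/1260
  (W=2, Z=2, X=0, V=1, Y=1, U=2) weight 1/1260
  (W=2, Z=2, X=0, V=1, Y=1, U=3) weight 1/1260
  (W=2, Z=2, X=0, V=1, Y=1, U=4) weight 1/1260
  (W=2, Z=2, X=0, V=2, Y=1, U=1) weight 1/1260
  (W=2, Z=2, X=0, V=2, Y=1, U=2) weight 1/1260
  (W=2, Z=2, X=0, V=2, Y=1, U=3) weight 1/1260
  (W=2, Z=2, X=0, V=2, Y=1, U=4) weight 1/1260
  (W=3, Z=1, X=0, V=1, Y=1, U=1) weight 1/1080
  … 63 more
Group by W:
  weight(W=2) = 1/45
  weight(W=3) = 1/27
Total weight = 1/45 + 1/27 = 8/135
P(W=2 | obs) = 1/45 / 8/135 = 3/8
P(W=3 | obs) = 1/27 / 8/135 = 5/8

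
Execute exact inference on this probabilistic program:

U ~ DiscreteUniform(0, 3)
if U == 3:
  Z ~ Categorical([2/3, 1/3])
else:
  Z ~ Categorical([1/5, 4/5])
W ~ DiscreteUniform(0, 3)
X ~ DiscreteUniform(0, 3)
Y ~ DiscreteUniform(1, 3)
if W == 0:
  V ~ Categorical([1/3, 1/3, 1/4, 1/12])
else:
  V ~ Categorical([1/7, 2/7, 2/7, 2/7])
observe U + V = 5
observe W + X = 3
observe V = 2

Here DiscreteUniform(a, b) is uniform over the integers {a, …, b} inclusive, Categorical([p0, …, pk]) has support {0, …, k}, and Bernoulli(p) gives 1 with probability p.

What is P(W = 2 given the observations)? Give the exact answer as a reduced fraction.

P(W = 2 | obs) = 8/31

Enumerate traces; 24 have nonzero weight after conditioning:
  (U=3, Z=0, W=0, X=3, Y=1, V=2) weight 1/1152
  (U=3, Z=0, W=0, X=3, Y=2, V=2) weight 1/1152
  (U=3, Z=0, W=0, X=3, Y=3, V=2) weight 1/1152
  (U=3, Z=0, W=1, X=2, Y=1, V=2) weight 1/1008
  (U=3, Z=0, W=1, X=2, Y=2, V=2) weight 1/1008
  (U=3, Z=0, W=1, X=2, Y=3, V=2) weight 1/1008
  (U=3, Z=0, W=2, X=1, Y=1, V=2) weight 1/1008
  (U=3, Z=0, W=2, X=1, Y=2, V=2) weight 1/1008
  (U=3, Z=0, W=3, X=0, Y=1, V=2) weight 1/1008
  … 15 more
Group by W:
  weight(W=0) = 1/256
  weight(W=1) = 1/224
  weight(W=2) = 1/224
  weight(W=3) = 1/224
Total weight = 1/256 + 1/224 + 1/224 + 1/224 = 31/1792
P(W=0 | obs) = 1/256 / 31/1792 = 7/31
P(W=1 | obs) = 1/224 / 31/1792 = 8/31
P(W=2 | obs) = 1/224 / 31/1792 = 8/31
P(W=3 | obs) = 1/224 / 31/1792 = 8/31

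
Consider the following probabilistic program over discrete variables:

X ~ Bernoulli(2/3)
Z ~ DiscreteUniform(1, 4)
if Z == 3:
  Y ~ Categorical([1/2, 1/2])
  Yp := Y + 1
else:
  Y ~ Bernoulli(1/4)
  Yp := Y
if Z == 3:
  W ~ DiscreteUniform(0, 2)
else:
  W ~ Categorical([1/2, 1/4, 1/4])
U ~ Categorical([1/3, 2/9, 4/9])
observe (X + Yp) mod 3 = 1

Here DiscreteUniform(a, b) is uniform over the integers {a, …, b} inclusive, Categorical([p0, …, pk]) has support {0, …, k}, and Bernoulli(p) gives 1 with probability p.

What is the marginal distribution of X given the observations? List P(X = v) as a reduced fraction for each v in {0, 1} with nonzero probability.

P(X=0) = 5/23, P(X=1) = 18/23

Enumerate traces; 63 have nonzero weight after conditioning:
  (X=0, Z=1, Y=1, W=0, U=0) weight 1/288
  (X=0, Z=1, Y=1, W=0, U=1) weight 1/432
  (X=0, Z=1, Y=1, W=0, U=2) weight 1/216
  (X=0, Z=1, Y=1, W=1, U=0) weight 1/576
  (X=0, Z=1, Y=1, W=1, U=1) weight 1/864
  (X=0, Z=1, Y=1, W=1, U=2) weight 1/432
  (X=0, Z=1, Y=1, W=2, U=0) weight 1/576
  (X=0, Z=1, Y=1, W=2, U=1) weight 1/864
  (X=1, Z=1, Y=0, W=0, U=0) weight 1/48
  … 54 more
Group by X:
  weight(X=0) = 5/48
  weight(X=1) = 3/8
Total weight = 5/48 + 3/8 = 23/48
P(X=0 | obs) = 5/48 / 23/48 = 5/23
P(X=1 | obs) = 3/8 / 23/48 = 18/23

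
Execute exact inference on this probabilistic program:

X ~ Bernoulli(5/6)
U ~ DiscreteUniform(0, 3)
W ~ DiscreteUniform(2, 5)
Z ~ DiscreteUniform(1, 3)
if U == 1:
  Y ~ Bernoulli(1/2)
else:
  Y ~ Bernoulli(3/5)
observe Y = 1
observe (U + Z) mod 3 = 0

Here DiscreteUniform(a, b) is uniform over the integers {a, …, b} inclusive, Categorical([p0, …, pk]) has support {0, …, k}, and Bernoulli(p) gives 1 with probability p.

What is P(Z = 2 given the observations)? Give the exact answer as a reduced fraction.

P(Z = 2 | obs) = 5/23

Enumerate traces; 32 have nonzero weight after conditioning:
  (X=0, U=0, W=2, Z=3, Y=1) weight 1/480
  (X=0, U=0, W=3, Z=3, Y=1) weight 1/480
  (X=0, U=0, W=4, Z=3, Y=1) weight 1/480
  (X=0, U=0, W=5, Z=3, Y=1) weight 1/480
  (X=0, U=1, W=2, Z=2, Y=1) weight 1/576
  (X=0, U=1, W=3, Z=2, Y=1) weight 1/576
  (X=0, U=1, W=4, Z=2, Y=1) weight 1/576
  (X=0, U=1, W=5, Z=2, Y=1) weight 1/576
  (X=0, U=2, W=2, Z=1, Y=1) weight 1/480
  … 23 more
Group by Z:
  weight(Z=1) = 1/20
  weight(Z=2) = 1/24
  weight(Z=3) = 1/10
Total weight = 1/20 + 1/24 + 1/10 = 23/120
P(Z=1 | obs) = 1/20 / 23/120 = 6/23
P(Z=2 | obs) = 1/24 / 23/120 = 5/23
P(Z=3 | obs) = 1/10 / 23/120 = 12/23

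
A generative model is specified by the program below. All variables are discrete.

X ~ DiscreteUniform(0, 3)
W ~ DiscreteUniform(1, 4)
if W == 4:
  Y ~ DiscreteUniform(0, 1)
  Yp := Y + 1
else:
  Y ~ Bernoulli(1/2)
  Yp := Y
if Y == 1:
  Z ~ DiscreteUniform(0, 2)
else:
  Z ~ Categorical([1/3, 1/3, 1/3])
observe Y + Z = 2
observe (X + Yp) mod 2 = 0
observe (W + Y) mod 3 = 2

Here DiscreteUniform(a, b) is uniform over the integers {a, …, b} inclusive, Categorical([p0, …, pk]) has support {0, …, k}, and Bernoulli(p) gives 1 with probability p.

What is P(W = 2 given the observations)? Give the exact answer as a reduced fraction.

P(W = 2 | obs) = 1/3

Enumerate traces; 6 have nonzero weight after conditioning:
  (X=0, W=2, Y=0, Z=2) weight 1/96
  (X=0, W=4, Y=1, Z=1) weight 1/96
  (X=1, W=1, Y=1, Z=1) weight 1/96
  (X=2, W=2, Y=0, Z=2) weight 1/96
  (X=2, W=4, Y=1, Z=1) weight 1/96
  (X=3, W=1, Y=1, Z=1) weight 1/96
Group by W:
  weight(W=1) = 1/48
  weight(W=2) = 1/48
  weight(W=4) = 1/48
Total weight = 1/48 + 1/48 + 1/48 = 1/16
P(W=1 | obs) = 1/48 / 1/16 = 1/3
P(W=2 | obs) = 1/48 / 1/16 = 1/3
P(W=4 | obs) = 1/48 / 1/16 = 1/3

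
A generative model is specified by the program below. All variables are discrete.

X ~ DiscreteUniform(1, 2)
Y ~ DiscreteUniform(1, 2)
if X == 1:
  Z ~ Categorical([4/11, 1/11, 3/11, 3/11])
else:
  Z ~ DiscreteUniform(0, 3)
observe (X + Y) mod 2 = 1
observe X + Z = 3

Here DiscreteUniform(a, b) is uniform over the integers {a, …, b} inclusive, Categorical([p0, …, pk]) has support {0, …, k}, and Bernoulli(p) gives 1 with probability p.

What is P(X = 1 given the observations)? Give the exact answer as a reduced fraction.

P(X = 1 | obs) = 12/23

Enumerate traces; 2 have nonzero weight after conditioning:
  (X=1, Y=2, Z=2) weight 3/44
  (X=2, Y=1, Z=1) weight 1/16
Group by X:
  weight(X=1) = 3/44
  weight(X=2) = 1/16
Total weight = 3/44 + 1/16 = 23/176
P(X=1 | obs) = 3/44 / 23/176 = 12/23
P(X=2 | obs) = 1/16 / 23/176 = 11/23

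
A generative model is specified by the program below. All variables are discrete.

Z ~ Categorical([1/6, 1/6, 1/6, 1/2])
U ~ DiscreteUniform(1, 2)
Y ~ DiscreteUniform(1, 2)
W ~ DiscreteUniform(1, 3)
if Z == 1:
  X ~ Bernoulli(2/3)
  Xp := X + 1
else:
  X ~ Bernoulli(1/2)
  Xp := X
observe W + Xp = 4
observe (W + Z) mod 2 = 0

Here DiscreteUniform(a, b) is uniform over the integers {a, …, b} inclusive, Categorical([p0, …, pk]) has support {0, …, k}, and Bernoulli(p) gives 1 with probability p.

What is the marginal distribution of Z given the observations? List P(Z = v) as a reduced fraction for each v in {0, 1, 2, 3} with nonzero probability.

P(Z=1) = 2/11, P(Z=3) = 9/11

Enumerate traces; 8 have nonzero weight after conditioning:
  (Z=1, U=1, Y=1, W=3, X=0) weight 1/216
  (Z=1, U=1, Y=2, W=3, X=0) weight 1/216
  (Z=1, U=2, Y=1, W=3, X=0) weight 1/216
  (Z=1, U=2, Y=2, W=3, X=0) weight 1/216
  (Z=3, U=1, Y=1, W=3, X=1) weight 1/48
  (Z=3, U=1, Y=2, W=3, X=1) weight 1/48
  (Z=3, U=2, Y=1, W=3, X=1) weight 1/48
  (Z=3, U=2, Y=2, W=3, X=1) weight 1/48
Group by Z:
  weight(Z=1) = 1/54
  weight(Z=3) = 1/12
Total weight = 1/54 + 1/12 = 11/108
P(Z=1 | obs) = 1/54 / 11/108 = 2/11
P(Z=3 | obs) = 1/12 / 11/108 = 9/11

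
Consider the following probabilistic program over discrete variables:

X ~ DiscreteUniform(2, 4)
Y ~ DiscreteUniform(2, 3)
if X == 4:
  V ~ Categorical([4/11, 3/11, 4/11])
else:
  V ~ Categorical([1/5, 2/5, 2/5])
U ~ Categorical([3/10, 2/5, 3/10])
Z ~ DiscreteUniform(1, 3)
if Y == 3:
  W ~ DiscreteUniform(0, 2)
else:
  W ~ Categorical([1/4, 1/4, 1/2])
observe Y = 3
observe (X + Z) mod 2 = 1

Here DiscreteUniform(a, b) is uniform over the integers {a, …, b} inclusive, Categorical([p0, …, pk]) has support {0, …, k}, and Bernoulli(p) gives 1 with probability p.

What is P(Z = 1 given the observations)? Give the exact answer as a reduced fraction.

P(Z = 1 | obs) = 2/5

Enumerate traces; 135 have nonzero weight after conditioning:
  (X=2, Y=3, V=0, U=0, Z=1, W=0) weight 1/900
  (X=2, Y=3, V=0, U=0, Z=1, W=1) weight 1/900
  (X=2, Y=3, V=0, U=0, Z=1, W=2) weight 1/900
  (X=2, Y=3, V=0, U=0, Z=3, W=0) weight 1/900
  (X=2, Y=3, V=0, U=0, Z=3, W=1) weight 1/900
  (X=2, Y=3, V=0, U=0, Z=3, W=2) weight 1/900
  (X=2, Y=3, V=0, U=1, Z=1, W=0) weight 1/675
  (X=2, Y=3, V=0, U=1, Z=1, W=1) weight 1/675
  (X=3, Y=3, V=0, U=0, Z=2, W=0) weight 1/900
  … 126 more
Group by Z:
  weight(Z=1) = 1/9
  weight(Z=2) = 1/18
  weight(Z=3) = 1/9
Total weight = 1/9 + 1/18 + 1/9 = 5/18
P(Z=1 | obs) = 1/9 / 5/18 = 2/5
P(Z=2 | obs) = 1/18 / 5/18 = 1/5
P(Z=3 | obs) = 1/9 / 5/18 = 2/5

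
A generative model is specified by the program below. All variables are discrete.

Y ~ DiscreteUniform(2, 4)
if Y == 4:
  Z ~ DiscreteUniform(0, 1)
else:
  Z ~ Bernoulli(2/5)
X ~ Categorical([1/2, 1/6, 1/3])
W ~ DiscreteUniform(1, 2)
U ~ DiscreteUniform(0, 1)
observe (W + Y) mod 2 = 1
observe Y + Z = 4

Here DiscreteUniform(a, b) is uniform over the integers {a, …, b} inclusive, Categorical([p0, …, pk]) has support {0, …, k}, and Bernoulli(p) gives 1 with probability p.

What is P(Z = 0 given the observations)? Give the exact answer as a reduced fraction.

Enumerate traces; 12 have nonzero weight after conditioning:
  (Y=3, Z=1, X=0, W=2, U=0) weight 1/60
  (Y=3, Z=1, X=0, W=2, U=1) weight 1/60
  (Y=3, Z=1, X=1, W=2, U=0) weight 1/180
  (Y=3, Z=1, X=1, W=2, U=1) weight 1/180
  (Y=3, Z=1, X=2, W=2, U=0) weight 1/90
  (Y=3, Z=1, X=2, W=2, U=1) weight 1/90
  (Y=4, Z=0, X=0, W=1, U=0) weight 1/48
  (Y=4, Z=0, X=0, W=1, U=1) weight 1/48
  … 4 more
Group by Z:
  weight(Z=0) = 1/12
  weight(Z=1) = 1/15
Total weight = 1/12 + 1/15 = 3/20
P(Z=0 | obs) = 1/12 / 3/20 = 5/9
P(Z=1 | obs) = 1/15 / 3/20 = 4/9

P(Z = 0 | obs) = 5/9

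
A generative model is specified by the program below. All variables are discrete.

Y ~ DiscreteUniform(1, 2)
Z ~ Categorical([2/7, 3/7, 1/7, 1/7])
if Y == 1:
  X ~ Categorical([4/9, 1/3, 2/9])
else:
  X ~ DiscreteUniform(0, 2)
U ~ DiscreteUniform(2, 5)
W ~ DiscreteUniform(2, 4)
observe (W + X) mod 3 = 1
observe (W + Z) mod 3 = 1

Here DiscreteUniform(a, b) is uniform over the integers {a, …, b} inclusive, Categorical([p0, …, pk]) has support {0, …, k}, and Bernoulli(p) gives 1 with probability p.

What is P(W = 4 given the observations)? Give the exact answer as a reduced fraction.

Enumerate traces; 32 have nonzero weight after conditioning:
  (Y=1, Z=0, X=0, U=2, W=4) weight 1/189
  (Y=1, Z=0, X=0, U=3, W=4) weight 1/189
  (Y=1, Z=0, X=0, U=4, W=4) weight 1/189
  (Y=1, Z=0, X=0, U=5, W=4) weight 1/189
  (Y=1, Z=1, X=1, U=2, W=3) weight 1/168
  (Y=1, Z=1, X=1, U=3, W=3) weight 1/168
  (Y=1, Z=1, X=1, U=4, W=3) weight 1/168
  (Y=1, Z=1, X=1, U=5, W=3) weight 1/168
  (Y=1, Z=2, X=2, U=2, W=2) weight 1/756
  … 23 more
Group by W:
  weight(W=2) = 5/378
  weight(W=3) = 1/21
  weight(W=4) = 1/18
Total weight = 5/378 + 1/21 + 1/18 = 22/189
P(W=2 | obs) = 5/378 / 22/189 = 5/44
P(W=3 | obs) = 1/21 / 22/189 = 9/22
P(W=4 | obs) = 1/18 / 22/189 = 21/44

P(W = 4 | obs) = 21/44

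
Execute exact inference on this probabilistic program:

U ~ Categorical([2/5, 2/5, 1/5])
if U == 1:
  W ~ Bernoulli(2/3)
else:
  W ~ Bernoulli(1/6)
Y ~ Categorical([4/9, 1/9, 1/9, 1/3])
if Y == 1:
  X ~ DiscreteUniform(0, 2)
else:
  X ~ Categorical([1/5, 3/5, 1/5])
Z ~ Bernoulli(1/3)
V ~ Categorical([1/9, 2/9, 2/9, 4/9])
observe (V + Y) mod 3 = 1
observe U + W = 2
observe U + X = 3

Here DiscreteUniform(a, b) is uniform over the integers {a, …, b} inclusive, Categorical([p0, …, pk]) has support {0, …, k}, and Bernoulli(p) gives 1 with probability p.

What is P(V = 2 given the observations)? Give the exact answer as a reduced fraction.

Enumerate traces; 20 have nonzero weight after conditioning:
  (U=1, W=1, Y=0, X=2, Z=0, V=1) weight 64/18225
  (U=1, W=1, Y=0, X=2, Z=1, V=1) weight 32/18225
  (U=1, W=1, Y=1, X=2, Z=0, V=0) weight 8/10935
  (U=1, W=1, Y=1, X=2, Z=0, V=3) weight 32/10935
  (U=1, W=1, Y=1, X=2, Z=1, V=0) weight 4/10935
  (U=1, W=1, Y=1, X=2, Z=1, V=3) weight 16/10935
  (U=1, W=1, Y=2, X=2, Z=0, V=2) weight 16/18225
  (U=1, W=1, Y=2, X=2, Z=1, V=2) weight 8/18225
  … 12 more
Group by V:
  weight(V=0) = 13/7290
  weight(V=1) = 161/6075
  weight(V=2) = 23/6075
  weight(V=3) = 26/3645
Total weight = 13/7290 + 161/6075 + 23/6075 + 26/3645 = 1429/36450
P(V=0 | obs) = 13/7290 / 1429/36450 = 65/1429
P(V=1 | obs) = 161/6075 / 1429/36450 = 966/1429
P(V=2 | obs) = 23/6075 / 1429/36450 = 138/1429
P(V=3 | obs) = 26/3645 / 1429/36450 = 260/1429

P(V = 2 | obs) = 138/1429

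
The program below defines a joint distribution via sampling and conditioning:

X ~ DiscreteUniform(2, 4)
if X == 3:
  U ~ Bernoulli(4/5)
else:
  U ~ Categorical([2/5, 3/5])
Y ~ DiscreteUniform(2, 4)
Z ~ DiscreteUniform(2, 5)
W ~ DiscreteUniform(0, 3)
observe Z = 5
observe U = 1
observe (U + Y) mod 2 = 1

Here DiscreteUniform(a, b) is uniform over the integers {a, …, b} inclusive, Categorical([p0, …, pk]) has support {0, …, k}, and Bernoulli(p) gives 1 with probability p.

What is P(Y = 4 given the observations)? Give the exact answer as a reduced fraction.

Enumerate traces; 24 have nonzero weight after conditioning:
  (X=2, U=1, Y=2, Z=5, W=0) weight 1/240
  (X=2, U=1, Y=2, Z=5, W=1) weight 1/240
  (X=2, U=1, Y=2, Z=5, W=2) weight 1/240
  (X=2, U=1, Y=2, Z=5, W=3) weight 1/240
  (X=2, U=1, Y=4, Z=5, W=0) weight 1/240
  (X=2, U=1, Y=4, Z=5, W=1) weight 1/240
  (X=2, U=1, Y=4, Z=5, W=2) weight 1/240
  (X=2, U=1, Y=4, Z=5, W=3) weight 1/240
  … 16 more
Group by Y:
  weight(Y=2) = 1/18
  weight(Y=4) = 1/18
Total weight = 1/18 + 1/18 = 1/9
P(Y=2 | obs) = 1/18 / 1/9 = 1/2
P(Y=4 | obs) = 1/18 / 1/9 = 1/2

P(Y = 4 | obs) = 1/2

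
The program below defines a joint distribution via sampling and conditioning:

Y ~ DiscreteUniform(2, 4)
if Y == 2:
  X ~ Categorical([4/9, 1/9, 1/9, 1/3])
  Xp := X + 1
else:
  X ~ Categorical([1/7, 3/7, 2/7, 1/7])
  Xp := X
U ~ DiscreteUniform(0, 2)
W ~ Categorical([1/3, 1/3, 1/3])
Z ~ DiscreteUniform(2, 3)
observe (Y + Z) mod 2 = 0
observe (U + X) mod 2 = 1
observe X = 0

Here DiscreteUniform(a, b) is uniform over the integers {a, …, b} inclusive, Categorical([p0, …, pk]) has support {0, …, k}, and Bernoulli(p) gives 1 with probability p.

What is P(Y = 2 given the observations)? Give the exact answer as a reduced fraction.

P(Y = 2 | obs) = 14/23

Enumerate traces; 9 have nonzero weight after conditioning:
  (Y=2, X=0, U=1, W=0, Z=2) weight 2/243
  (Y=2, X=0, U=1, W=1, Z=2) weight 2/243
  (Y=2, X=0, U=1, W=2, Z=2) weight 2/243
  (Y=3, X=0, U=1, W=0, Z=3) weight 1/378
  (Y=3, X=0, U=1, W=1, Z=3) weight 1/378
  (Y=3, X=0, U=1, W=2, Z=3) weight 1/378
  (Y=4, X=0, U=1, W=0, Z=2) weight 1/378
  (Y=4, X=0, U=1, W=1, Z=2) weight 1/378
  … 1 more
Group by Y:
  weight(Y=2) = 2/81
  weight(Y=3) = 1/126
  weight(Y=4) = 1/126
Total weight = 2/81 + 1/126 + 1/126 = 23/567
P(Y=2 | obs) = 2/81 / 23/567 = 14/23
P(Y=3 | obs) = 1/126 / 23/567 = 9/46
P(Y=4 | obs) = 1/126 / 23/567 = 9/46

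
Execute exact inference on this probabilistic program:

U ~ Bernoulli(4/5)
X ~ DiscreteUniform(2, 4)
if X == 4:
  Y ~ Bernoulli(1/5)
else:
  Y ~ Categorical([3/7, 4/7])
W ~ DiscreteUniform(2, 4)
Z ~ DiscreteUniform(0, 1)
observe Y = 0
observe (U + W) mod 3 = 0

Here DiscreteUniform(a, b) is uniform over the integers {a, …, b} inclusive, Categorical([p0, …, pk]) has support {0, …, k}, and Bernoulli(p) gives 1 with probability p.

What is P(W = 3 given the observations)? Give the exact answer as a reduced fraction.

Enumerate traces; 12 have nonzero weight after conditioning:
  (U=0, X=2, Y=0, W=3, Z=0) weight 1/210
  (U=0, X=2, Y=0, W=3, Z=1) weight 1/210
  (U=0, X=3, Y=0, W=3, Z=0) weight 1/210
  (U=0, X=3, Y=0, W=3, Z=1) weight 1/210
  (U=0, X=4, Y=0, W=3, Z=0) weight 2/225
  (U=0, X=4, Y=0, W=3, Z=1) weight 2/225
  (U=1, X=2, Y=0, W=2, Z=0) weight 2/105
  (U=1, X=2, Y=0, W=2, Z=1) weight 2/105
  … 4 more
Group by W:
  weight(W=2) = 232/1575
  weight(W=3) = 58/1575
Total weight = 232/1575 + 58/1575 = 58/315
P(W=2 | obs) = 232/1575 / 58/315 = 4/5
P(W=3 | obs) = 58/1575 / 58/315 = 1/5

P(W = 3 | obs) = 1/5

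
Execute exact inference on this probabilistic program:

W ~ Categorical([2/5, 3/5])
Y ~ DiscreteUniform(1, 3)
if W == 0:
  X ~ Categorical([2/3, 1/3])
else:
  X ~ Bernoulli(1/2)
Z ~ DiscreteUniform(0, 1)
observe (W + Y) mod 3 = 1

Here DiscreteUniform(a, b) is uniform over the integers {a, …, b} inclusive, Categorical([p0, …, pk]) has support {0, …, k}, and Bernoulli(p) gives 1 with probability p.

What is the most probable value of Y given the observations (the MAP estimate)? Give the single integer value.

argmax_v P(Y = v | obs) = 3

Enumerate traces; 8 have nonzero weight after conditioning:
  (W=0, Y=1, X=0, Z=0) weight 2/45
  (W=0, Y=1, X=0, Z=1) weight 2/45
  (W=0, Y=1, X=1, Z=0) weight 1/45
  (W=0, Y=1, X=1, Z=1) weight 1/45
  (W=1, Y=3, X=0, Z=0) weight 1/20
  (W=1, Y=3, X=0, Z=1) weight 1/20
  (W=1, Y=3, X=1, Z=0) weight 1/20
  (W=1, Y=3, X=1, Z=1) weight 1/20
Group by Y:
  weight(Y=1) = 2/15
  weight(Y=3) = 1/5
Total weight = 2/15 + 1/5 = 1/3
P(Y=1 | obs) = 2/15 / 1/3 = 2/5
P(Y=3 | obs) = 1/5 / 1/3 = 3/5
argmax = 3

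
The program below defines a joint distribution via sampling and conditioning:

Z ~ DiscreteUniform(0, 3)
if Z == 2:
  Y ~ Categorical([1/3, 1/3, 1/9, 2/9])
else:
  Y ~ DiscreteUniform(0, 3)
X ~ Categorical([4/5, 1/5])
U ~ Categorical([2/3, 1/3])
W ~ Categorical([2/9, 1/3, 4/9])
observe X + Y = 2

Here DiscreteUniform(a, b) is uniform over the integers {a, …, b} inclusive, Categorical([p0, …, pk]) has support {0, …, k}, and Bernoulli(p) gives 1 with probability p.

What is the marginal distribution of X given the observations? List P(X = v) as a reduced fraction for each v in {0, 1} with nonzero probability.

P(X=0) = 124/163, P(X=1) = 39/163

Enumerate traces; 48 have nonzero weight after conditioning:
  (Z=0, Y=1, X=1, U=0, W=0) weight 1/540
  (Z=0, Y=1, X=1, U=0, W=1) weight 1/360
  (Z=0, Y=1, X=1, U=0, W=2) weight 1/270
  (Z=0, Y=1, X=1, U=1, W=0) weight 1/1080
  (Z=0, Y=1, X=1, U=1, W=1) weight 1/720
  (Z=0, Y=1, X=1, U=1, W=2) weight 1/540
  (Z=0, Y=2, X=0, U=0, W=0) weight 1/135
  (Z=0, Y=2, X=0, U=0, W=1) weight 1/90
  … 40 more
Group by X:
  weight(X=0) = 31/180
  weight(X=1) = 13/240
Total weight = 31/180 + 13/240 = 163/720
P(X=0 | obs) = 31/180 / 163/720 = 124/163
P(X=1 | obs) = 13/240 / 163/720 = 39/163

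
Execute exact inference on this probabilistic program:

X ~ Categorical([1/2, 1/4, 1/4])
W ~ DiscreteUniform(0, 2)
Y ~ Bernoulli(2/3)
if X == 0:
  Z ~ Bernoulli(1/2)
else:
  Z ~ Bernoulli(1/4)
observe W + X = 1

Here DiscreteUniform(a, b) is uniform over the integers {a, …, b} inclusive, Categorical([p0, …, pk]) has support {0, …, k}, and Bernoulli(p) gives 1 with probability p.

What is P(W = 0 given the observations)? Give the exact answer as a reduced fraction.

P(W = 0 | obs) = 1/3

Enumerate traces; 8 have nonzero weight after conditioning:
  (X=0, W=1, Y=0, Z=0) weight 1/36
  (X=0, W=1, Y=0, Z=1) weight 1/36
  (X=0, W=1, Y=1, Z=0) weight 1/18
  (X=0, W=1, Y=1, Z=1) weight 1/18
  (X=1, W=0, Y=0, Z=0) weight 1/48
  (X=1, W=0, Y=0, Z=1) weight 1/144
  (X=1, W=0, Y=1, Z=0) weight 1/24
  (X=1, W=0, Y=1, Z=1) weight 1/72
Group by W:
  weight(W=0) = 1/12
  weight(W=1) = 1/6
Total weight = 1/12 + 1/6 = 1/4
P(W=0 | obs) = 1/12 / 1/4 = 1/3
P(W=1 | obs) = 1/6 / 1/4 = 2/3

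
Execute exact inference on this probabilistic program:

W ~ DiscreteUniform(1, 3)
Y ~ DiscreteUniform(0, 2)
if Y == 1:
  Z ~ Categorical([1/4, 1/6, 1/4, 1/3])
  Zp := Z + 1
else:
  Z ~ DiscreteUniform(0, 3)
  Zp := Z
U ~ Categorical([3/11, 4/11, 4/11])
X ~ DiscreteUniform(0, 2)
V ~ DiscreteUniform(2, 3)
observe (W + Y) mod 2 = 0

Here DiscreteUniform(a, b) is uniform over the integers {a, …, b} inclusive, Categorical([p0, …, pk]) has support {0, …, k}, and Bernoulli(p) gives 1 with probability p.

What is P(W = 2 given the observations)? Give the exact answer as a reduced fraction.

P(W = 2 | obs) = 1/2

Enumerate traces; 288 have nonzero weight after conditioning:
  (W=1, Y=1, Z=0, U=0, X=0, V=2) weight 1/792
  (W=1, Y=1, Z=0, U=0, X=0, V=3) weight 1/792
  (W=1, Y=1, Z=0, U=0, X=1, V=2) weight 1/792
  (W=1, Y=1, Z=0, U=0, X=1, V=3) weight 1/792
  (W=1, Y=1, Z=0, U=0, X=2, V=2) weight 1/792
  (W=1, Y=1, Z=0, U=0, X=2, V=3) weight 1/792
  (W=1, Y=1, Z=0, U=1, X=0, V=2) weight 1/594
  (W=1, Y=1, Z=0, U=1, X=0, V=3) weight 1/594
  (W=2, Y=0, Z=0, U=0, X=0, V=2) weight 1/792
  (W=3, Y=1, Z=0, U=0, X=0, V=2) weight 1/792
  … 278 more
Group by W:
  weight(W=1) = 1/9
  weight(W=2) = 2/9
  weight(W=3) = 1/9
Total weight = 1/9 + 2/9 + 1/9 = 4/9
P(W=1 | obs) = 1/9 / 4/9 = 1/4
P(W=2 | obs) = 2/9 / 4/9 = 1/2
P(W=3 | obs) = 1/9 / 4/9 = 1/4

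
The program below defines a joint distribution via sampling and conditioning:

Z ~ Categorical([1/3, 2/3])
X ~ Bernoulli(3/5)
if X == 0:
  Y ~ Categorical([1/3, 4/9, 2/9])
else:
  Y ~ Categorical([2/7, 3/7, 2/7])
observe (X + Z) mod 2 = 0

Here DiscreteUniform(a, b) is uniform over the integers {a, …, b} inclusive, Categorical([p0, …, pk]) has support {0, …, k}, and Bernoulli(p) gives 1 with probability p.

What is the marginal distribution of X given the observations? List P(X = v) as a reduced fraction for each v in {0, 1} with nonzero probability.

P(X=0) = 1/4, P(X=1) = 3/4

Enumerate traces; 6 have nonzero weight after conditioning:
  (Z=0, X=0, Y=0) weight 2/45
  (Z=0, X=0, Y=1) weight 8/135
  (Z=0, X=0, Y=2) weight 4/135
  (Z=1, X=1, Y=0) weight 4/35
  (Z=1, X=1, Y=1) weight 6/35
  (Z=1, X=1, Y=2) weight 4/35
Group by X:
  weight(X=0) = 2/15
  weight(X=1) = 2/5
Total weight = 2/15 + 2/5 = 8/15
P(X=0 | obs) = 2/15 / 8/15 = 1/4
P(X=1 | obs) = 2/5 / 8/15 = 3/4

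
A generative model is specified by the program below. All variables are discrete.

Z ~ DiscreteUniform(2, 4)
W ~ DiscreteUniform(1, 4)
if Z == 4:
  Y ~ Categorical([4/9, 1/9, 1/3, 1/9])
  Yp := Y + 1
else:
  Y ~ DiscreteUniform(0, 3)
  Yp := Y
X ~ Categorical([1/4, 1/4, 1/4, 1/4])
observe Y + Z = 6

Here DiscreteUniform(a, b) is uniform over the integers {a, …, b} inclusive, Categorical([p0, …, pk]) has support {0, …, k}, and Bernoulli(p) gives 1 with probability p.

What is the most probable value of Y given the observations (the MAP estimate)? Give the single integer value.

argmax_v P(Y = v | obs) = 2

Enumerate traces; 32 have nonzero weight after conditioning:
  (Z=3, W=1, Y=3, X=0) weight 1/192
  (Z=3, W=1, Y=3, X=1) weight 1/192
  (Z=3, W=1, Y=3, X=2) weight 1/192
  (Z=3, W=1, Y=3, X=3) weight 1/192
  (Z=3, W=2, Y=3, X=0) weight 1/192
  (Z=3, W=2, Y=3, X=1) weight 1/192
  (Z=3, W=2, Y=3, X=2) weight 1/192
  (Z=3, W=2, Y=3, X=3) weight 1/192
  (Z=4, W=1, Y=2, X=0) weight 1/144
  … 23 more
Group by Y:
  weight(Y=2) = 1/9
  weight(Y=3) = 1/12
Total weight = 1/9 + 1/12 = 7/36
P(Y=2 | obs) = 1/9 / 7/36 = 4/7
P(Y=3 | obs) = 1/12 / 7/36 = 3/7
argmax = 2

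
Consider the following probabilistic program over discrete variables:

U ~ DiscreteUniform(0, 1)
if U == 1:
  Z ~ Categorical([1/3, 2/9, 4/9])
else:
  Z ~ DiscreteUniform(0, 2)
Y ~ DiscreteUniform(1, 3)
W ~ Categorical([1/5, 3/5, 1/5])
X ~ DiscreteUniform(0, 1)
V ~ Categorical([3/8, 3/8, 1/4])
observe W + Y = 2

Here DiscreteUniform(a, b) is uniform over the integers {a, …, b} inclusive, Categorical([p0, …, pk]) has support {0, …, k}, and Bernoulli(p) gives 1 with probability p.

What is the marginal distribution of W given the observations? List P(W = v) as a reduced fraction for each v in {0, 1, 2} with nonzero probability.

Enumerate traces; 72 have nonzero weight after conditioning:
  (U=0, Z=0, Y=1, W=1, X=0, V=0) weight 1/160
  (U=0, Z=0, Y=1, W=1, X=0, V=1) weight 1/160
  (U=0, Z=0, Y=1, W=1, X=0, V=2) weight 1/240
  (U=0, Z=0, Y=1, W=1, X=1, V=0) weight 1/160
  (U=0, Z=0, Y=1, W=1, X=1, V=1) weight 1/160
  (U=0, Z=0, Y=1, W=1, X=1, V=2) weight 1/240
  (U=0, Z=0, Y=2, W=0, X=0, V=0) weight 1/480
  (U=0, Z=0, Y=2, W=0, X=0, V=1) weight 1/480
  … 64 more
Group by W:
  weight(W=0) = 1/15
  weight(W=1) = 1/5
Total weight = 1/15 + 1/5 = 4/15
P(W=0 | obs) = 1/15 / 4/15 = 1/4
P(W=1 | obs) = 1/5 / 4/15 = 3/4

P(W=0) = 1/4, P(W=1) = 3/4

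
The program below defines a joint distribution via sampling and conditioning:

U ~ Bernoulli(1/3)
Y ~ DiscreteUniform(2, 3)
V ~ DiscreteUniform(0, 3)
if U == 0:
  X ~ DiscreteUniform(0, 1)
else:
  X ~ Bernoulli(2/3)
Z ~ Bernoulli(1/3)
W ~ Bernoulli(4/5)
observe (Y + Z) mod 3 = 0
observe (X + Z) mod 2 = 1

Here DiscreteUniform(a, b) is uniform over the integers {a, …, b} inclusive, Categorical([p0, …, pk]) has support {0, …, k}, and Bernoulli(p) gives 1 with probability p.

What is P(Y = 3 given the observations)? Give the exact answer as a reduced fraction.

P(Y = 3 | obs) = 5/7

Enumerate traces; 32 have nonzero weight after conditioning:
  (U=0, Y=2, V=0, X=0, Z=1, W=0) weight 1/360
  (U=0, Y=2, V=0, X=0, Z=1, W=1) weight 1/90
  (U=0, Y=2, V=1, X=0, Z=1, W=0) weight 1/360
  (U=0, Y=2, V=1, X=0, Z=1, W=1) weight 1/90
  (U=0, Y=2, V=2, X=0, Z=1, W=0) weight 1/360
  (U=0, Y=2, V=2, X=0, Z=1, W=1) weight 1/90
  (U=0, Y=2, V=3, X=0, Z=1, W=0) weight 1/360
  (U=0, Y=2, V=3, X=0, Z=1, W=1) weight 1/90
  (U=0, Y=3, V=0, X=1, Z=0, W=0) weight 1/180
  … 23 more
Group by Y:
  weight(Y=2) = 2/27
  weight(Y=3) = 5/27
Total weight = 2/27 + 5/27 = 7/27
P(Y=2 | obs) = 2/27 / 7/27 = 2/7
P(Y=3 | obs) = 5/27 / 7/27 = 5/7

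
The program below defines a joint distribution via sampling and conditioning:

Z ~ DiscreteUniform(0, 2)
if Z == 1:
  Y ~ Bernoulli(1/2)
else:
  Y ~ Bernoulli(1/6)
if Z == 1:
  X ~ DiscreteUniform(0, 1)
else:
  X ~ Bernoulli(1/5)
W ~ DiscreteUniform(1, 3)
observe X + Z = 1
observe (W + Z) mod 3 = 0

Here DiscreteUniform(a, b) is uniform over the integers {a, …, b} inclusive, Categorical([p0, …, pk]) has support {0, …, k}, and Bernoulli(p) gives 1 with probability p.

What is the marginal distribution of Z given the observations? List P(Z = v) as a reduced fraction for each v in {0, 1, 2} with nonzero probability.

Enumerate traces; 4 have nonzero weight after conditioning:
  (Z=0, Y=0, X=1, W=3) weight 1/54
  (Z=0, Y=1, X=1, W=3) weight 1/270
  (Z=1, Y=0, X=0, W=2) weight 1/36
  (Z=1, Y=1, X=0, W=2) weight 1/36
Group by Z:
  weight(Z=0) = 1/45
  weight(Z=1) = 1/18
Total weight = 1/45 + 1/18 = 7/90
P(Z=0 | obs) = 1/45 / 7/90 = 2/7
P(Z=1 | obs) = 1/18 / 7/90 = 5/7

P(Z=0) = 2/7, P(Z=1) = 5/7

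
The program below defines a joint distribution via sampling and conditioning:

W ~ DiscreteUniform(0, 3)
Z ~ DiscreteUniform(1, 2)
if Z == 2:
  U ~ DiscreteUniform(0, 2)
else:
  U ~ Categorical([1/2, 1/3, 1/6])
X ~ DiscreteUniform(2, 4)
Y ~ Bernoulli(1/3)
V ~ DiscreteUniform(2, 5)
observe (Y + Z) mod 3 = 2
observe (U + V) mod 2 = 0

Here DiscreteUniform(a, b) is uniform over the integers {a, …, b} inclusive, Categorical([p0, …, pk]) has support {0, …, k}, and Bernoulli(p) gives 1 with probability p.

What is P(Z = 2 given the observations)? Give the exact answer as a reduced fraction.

P(Z = 2 | obs) = 2/3

Enumerate traces; 144 have nonzero weight after conditioning:
  (W=0, Z=1, U=0, X=2, Y=1, V=2) weight 1/576
  (W=0, Z=1, U=0, X=2, Y=1, V=4) weight 1/576
  (W=0, Z=1, U=0, X=3, Y=1, V=2) weight 1/576
  (W=0, Z=1, U=0, X=3, Y=1, V=4) weight 1/576
  (W=0, Z=1, U=0, X=4, Y=1, V=2) weight 1/576
  (W=0, Z=1, U=0, X=4, Y=1, V=4) weight 1/576
  (W=0, Z=1, U=1, X=2, Y=1, V=3) weight 1/864
  (W=0, Z=1, U=1, X=2, Y=1, V=5) weight 1/864
  (W=0, Z=2, U=0, X=2, Y=0, V=2) weight 1/432
  … 135 more
Group by Z:
  weight(Z=1) = 1/12
  weight(Z=2) = 1/6
Total weight = 1/12 + 1/6 = 1/4
P(Z=1 | obs) = 1/12 / 1/4 = 1/3
P(Z=2 | obs) = 1/6 / 1/4 = 2/3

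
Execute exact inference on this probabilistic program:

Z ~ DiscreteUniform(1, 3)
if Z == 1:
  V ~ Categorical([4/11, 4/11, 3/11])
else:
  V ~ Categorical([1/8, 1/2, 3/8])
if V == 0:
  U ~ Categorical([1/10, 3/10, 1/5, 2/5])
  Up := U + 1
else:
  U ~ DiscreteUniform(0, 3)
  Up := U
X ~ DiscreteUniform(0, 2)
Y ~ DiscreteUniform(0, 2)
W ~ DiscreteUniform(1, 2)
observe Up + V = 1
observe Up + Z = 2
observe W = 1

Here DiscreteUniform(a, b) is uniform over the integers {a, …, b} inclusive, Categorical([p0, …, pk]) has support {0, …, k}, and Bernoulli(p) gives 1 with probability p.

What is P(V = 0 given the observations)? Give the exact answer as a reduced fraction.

P(V = 0 | obs) = 16/71

Enumerate traces; 18 have nonzero weight after conditioning:
  (Z=1, V=0, U=0, X=0, Y=0, W=1) weight 1/1485
  (Z=1, V=0, U=0, X=0, Y=1, W=1) weight 1/1485
  (Z=1, V=0, U=0, X=0, Y=2, W=1) weight 1/1485
  (Z=1, V=0, U=0, X=1, Y=0, W=1) weight 1/1485
  (Z=1, V=0, U=0, X=1, Y=1, W=1) weight 1/1485
  (Z=1, V=0, U=0, X=1, Y=2, W=1) weight 1/1485
  (Z=1, V=0, U=0, X=2, Y=0, W=1) weight 1/1485
  (Z=1, V=0, U=0, X=2, Y=1, W=1) weight 1/1485
  (Z=2, V=1, U=0, X=0, Y=0, W=1) weight 1/432
  … 9 more
Group by V:
  weight(V=0) = 1/165
  weight(V=1) = 1/48
Total weight = 1/165 + 1/48 = 71/2640
P(V=0 | obs) = 1/165 / 71/2640 = 16/71
P(V=1 | obs) = 1/48 / 71/2640 = 55/71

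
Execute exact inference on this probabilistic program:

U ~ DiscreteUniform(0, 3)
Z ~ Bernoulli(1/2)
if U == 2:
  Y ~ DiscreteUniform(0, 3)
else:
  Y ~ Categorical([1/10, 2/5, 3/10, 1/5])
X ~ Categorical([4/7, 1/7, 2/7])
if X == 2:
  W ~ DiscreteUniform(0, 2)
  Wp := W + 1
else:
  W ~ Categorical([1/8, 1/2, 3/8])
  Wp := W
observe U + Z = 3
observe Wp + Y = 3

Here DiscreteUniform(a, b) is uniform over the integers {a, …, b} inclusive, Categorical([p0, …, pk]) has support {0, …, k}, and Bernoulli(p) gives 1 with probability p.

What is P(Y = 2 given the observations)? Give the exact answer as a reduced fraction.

Enumerate traces; 18 have nonzero weight after conditioning:
  (U=2, Z=1, Y=0, X=2, W=2) weight 1/336
  (U=2, Z=1, Y=1, X=0, W=2) weight 3/448
  (U=2, Z=1, Y=1, X=1, W=2) weight 3/1792
  (U=2, Z=1, Y=1, X=2, W=1) weight 1/336
  (U=2, Z=1, Y=2, X=0, W=1) weight 1/112
  (U=2, Z=1, Y=2, X=1, W=1) weight 1/448
  (U=2, Z=1, Y=2, X=2, W=0) weight 1/336
  (U=2, Z=1, Y=3, X=0, W=0) weight 1/448
  … 10 more
Group by Y:
  weight(Y=0) = 1/240
  weight(Y=1) = 793/26880
  weight(Y=2) = 209/6720
  weight(Y=3) = 9/1792
Total weight = 1/240 + 793/26880 + 209/6720 + 9/1792 = 67/960
P(Y=0 | obs) = 1/240 / 67/960 = 4/67
P(Y=1 | obs) = 793/26880 / 67/960 = 793/1876
P(Y=2 | obs) = 209/6720 / 67/960 = 209/469
P(Y=3 | obs) = 9/1792 / 67/960 = 135/1876

P(Y = 2 | obs) = 209/469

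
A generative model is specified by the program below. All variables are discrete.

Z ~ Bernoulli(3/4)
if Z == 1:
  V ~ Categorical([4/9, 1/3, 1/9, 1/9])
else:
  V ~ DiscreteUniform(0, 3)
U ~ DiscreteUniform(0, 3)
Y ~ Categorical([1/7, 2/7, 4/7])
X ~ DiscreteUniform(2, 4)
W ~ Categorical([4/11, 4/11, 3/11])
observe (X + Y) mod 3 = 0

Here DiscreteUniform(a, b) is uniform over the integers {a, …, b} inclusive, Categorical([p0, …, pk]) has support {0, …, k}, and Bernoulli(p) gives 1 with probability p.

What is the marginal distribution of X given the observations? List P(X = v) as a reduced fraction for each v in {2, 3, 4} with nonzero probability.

Enumerate traces; 288 have nonzero weight after conditioning:
  (Z=0, V=0, U=0, Y=0, X=3, W=0) weight 1/3696
  (Z=0, V=0, U=0, Y=0, X=3, W=1) weight 1/3696
  (Z=0, V=0, U=0, Y=0, X=3, W=2) weight 1/4928
  (Z=0, V=0, U=0, Y=1, X=2, W=0) weight 1/1848
  (Z=0, V=0, U=0, Y=1, X=2, W=1) weight 1/1848
  (Z=0, V=0, U=0, Y=1, X=2, W=2) weight 1/2464
  (Z=0, V=0, U=0, Y=2, X=4, W=0) weight 1/924
  (Z=0, V=0, U=0, Y=2, X=4, W=1) weight 1/924
  … 280 more
Group by X:
  weight(X=2) = 2/21
  weight(X=3) = 1/21
  weight(X=4) = 4/21
Total weight = 2/21 + 1/21 + 4/21 = 1/3
P(X=2 | obs) = 2/21 / 1/3 = 2/7
P(X=3 | obs) = 1/21 / 1/3 = 1/7
P(X=4 | obs) = 4/21 / 1/3 = 4/7

P(X=2) = 2/7, P(X=3) = 1/7, P(X=4) = 4/7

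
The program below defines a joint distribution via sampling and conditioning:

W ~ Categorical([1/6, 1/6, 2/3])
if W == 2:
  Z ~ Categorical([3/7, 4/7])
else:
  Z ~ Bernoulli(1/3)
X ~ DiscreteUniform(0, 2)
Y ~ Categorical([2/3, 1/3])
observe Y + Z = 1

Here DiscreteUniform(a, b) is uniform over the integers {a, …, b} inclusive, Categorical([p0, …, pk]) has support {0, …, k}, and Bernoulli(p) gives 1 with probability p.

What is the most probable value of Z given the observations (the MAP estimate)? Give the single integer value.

argmax_v P(Z = v | obs) = 1

Enumerate traces; 18 have nonzero weight after conditioning:
  (W=0, Z=0, X=0, Y=1) weight 1/81
  (W=0, Z=0, X=1, Y=1) weight 1/81
  (W=0, Z=0, X=2, Y=1) weight 1/81
  (W=0, Z=1, X=0, Y=0) weight 1/81
  (W=0, Z=1, X=1, Y=0) weight 1/81
  (W=0, Z=1, X=2, Y=0) weight 1/81
  (W=1, Z=0, X=0, Y=1) weight 1/81
  (W=1, Z=0, X=1, Y=1) weight 1/81
  … 10 more
Group by Z:
  weight(Z=0) = 32/189
  weight(Z=1) = 62/189
Total weight = 32/189 + 62/189 = 94/189
P(Z=0 | obs) = 32/189 / 94/189 = 16/47
P(Z=1 | obs) = 62/189 / 94/189 = 31/47
argmax = 1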